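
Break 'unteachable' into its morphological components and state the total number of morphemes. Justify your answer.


Step 1: Identify prefix: 'un' (meaning: not/reverse)
Step 2: Identify root: 'teach'
Step 3: Identify suffix(es): 'able'
Decomposition: un- (prefix: not/reverse) + teach (root) + -able (suffix: capable of)
Total morphemes: 3

3 morphemes (un- (prefix: not/reverse) + teach (root) + -able (suffix: capable of))


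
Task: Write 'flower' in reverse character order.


Reverse 'flower' character by character: 'rewolf'.

rewolf


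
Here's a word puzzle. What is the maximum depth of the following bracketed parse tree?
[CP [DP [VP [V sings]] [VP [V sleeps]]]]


Count bracket nesting levels:
'[' at pos 0: depth = 1
'[' at pos 4: depth = 2
'[' at pos 8: depth = 3
'[' at pos 12: depth = 4
'[' at pos 23: depth = 3
'[' at pos 27: depth = 4
Maximum depth reached: 4

4


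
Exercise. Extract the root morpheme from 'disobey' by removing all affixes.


Remove prefix 'dis' from 'disobey' to get root 'obey'.

obey


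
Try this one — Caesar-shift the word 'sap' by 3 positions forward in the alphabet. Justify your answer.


Shift each letter by 3: s -> v, a -> d, p -> s. Result: 'vds'.

vds


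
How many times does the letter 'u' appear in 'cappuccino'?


Letter 'u' in 'cappuccino': found at position(s) 5 = 1 occurrence(s).

1


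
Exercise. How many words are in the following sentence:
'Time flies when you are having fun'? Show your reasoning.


Split into words: Time | flies | when | you | are | having | fun = 7 words.

7


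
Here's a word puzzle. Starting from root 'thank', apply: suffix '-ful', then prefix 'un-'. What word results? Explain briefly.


Step 1: Add suffix '-ful' to 'thank' = 'thankful'
Step 2: Add prefix 'un-' to 'thankful' = 'unthankful'

unthankful


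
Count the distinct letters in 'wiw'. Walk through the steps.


Unique letters in 'wiw': {i, w} = 2 distinct letters.

2


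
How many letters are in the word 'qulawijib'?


Spell out 'qulawijib' and number each letter: q(1), u(2), l(3), a(4), w(5), i(6), j(7), i(8), b(9). Total: 9 letters.

9


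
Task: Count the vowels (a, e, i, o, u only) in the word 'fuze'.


Vowels in 'fuze': u, e = 2 vowels.

2


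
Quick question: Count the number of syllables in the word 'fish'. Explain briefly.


Break 'fish' into syllables: fish -> fish = 1 syllable

1 syllable


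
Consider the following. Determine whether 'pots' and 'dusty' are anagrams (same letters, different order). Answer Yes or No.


Sorted letters of 'pots': 'opst'
Sorted letters of 'dusty': 'dstuy'
They do not match.

No


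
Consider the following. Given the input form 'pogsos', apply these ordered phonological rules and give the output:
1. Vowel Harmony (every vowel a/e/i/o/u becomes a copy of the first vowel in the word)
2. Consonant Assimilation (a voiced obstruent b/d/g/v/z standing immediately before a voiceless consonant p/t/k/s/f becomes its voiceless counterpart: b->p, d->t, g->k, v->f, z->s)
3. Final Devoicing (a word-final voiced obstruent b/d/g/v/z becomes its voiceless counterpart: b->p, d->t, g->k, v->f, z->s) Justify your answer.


Starting form: 'pogsos'
Rule 1: Vowel Harmony: all vowels already match. No change.
Rule 2: Consonant Assimilation: voiced obstruent before voiceless consonant becomes voiceless ('gs' -> 'ks'). 'pogsos' -> 'poksos'
Rule 3: Final Devoicing: final consonant 's' is not one of the voiced obstruents b/d/g/v/z. No change.
Final form: 'poksos'

poksos


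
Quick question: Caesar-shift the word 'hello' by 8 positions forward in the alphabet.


Shift each letter by 8: h -> p, e -> m, l -> t, l -> t, o -> w. Result: 'pmttw'.

pmttw


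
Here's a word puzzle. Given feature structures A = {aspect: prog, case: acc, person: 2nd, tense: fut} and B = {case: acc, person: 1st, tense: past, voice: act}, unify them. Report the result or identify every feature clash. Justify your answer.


Compare features:
aspect: A=prog vs B=_ -> unified: prog
case: A=acc vs B=acc -> unified: acc
person: A=2nd vs B=1st -> CLASH
tense: A=fut vs B=past -> CLASH
voice: A=_ vs B=act -> unified: act
Clashes detected on features 'person' (2nd vs 1st) and 'tense' (fut vs past); unification fails.

CLASH on 'person' (2nd vs 1st) and 'tense' (fut vs past)


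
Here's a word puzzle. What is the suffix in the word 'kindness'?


The word 'kindness' = 'kind' (root) + '-ness' (suffix). The suffix is '-ness'.

ness


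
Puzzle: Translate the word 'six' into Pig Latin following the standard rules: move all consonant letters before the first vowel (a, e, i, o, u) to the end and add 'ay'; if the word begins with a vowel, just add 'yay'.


'six': move consonant cluster 's' to end and add 'ay': 'ixsay'.

ixsay


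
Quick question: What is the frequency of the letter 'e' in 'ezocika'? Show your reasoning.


Letter 'e' in 'ezocika': found at position(s) 1 = 1 occurrence(s).

1


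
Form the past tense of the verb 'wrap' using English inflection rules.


Apply rule: Double final consonant and add -ed. 'wrap' becomes 'wrapped'.

wrapped


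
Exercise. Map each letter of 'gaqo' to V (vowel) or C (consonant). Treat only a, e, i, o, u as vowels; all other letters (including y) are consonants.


Letter mapping: g = C, a = V, q = C, o = V.

CVCV


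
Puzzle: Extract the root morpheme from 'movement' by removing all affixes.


Remove suffix '-ment' from 'movement' to get root 'move'.

move


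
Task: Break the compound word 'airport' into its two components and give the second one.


Split 'airport' into 'air' + 'port'. The second part is 'port'.

port


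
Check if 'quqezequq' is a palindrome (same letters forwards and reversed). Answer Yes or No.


Forward: 'quqezequq'
Reversed: 'quqezequq'
They are identical.

Yes


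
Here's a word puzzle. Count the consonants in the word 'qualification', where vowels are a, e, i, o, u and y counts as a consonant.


Consonants in 'qualification': q, l, f, c, t, n = 6 consonants.

6


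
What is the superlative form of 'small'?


Apply superlative formation (add -est): 'small' -> 'smallest'.

smallest


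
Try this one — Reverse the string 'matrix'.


Reverse 'matrix' character by character: 'xirtam'.

xirtam


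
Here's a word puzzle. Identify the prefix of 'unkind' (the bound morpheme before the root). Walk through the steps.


The word 'unkind' = 'un' (prefix) + 'kind' (root). The prefix is 'un'.

un


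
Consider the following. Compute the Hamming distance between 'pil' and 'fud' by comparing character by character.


Alignment:
Position 1: 'p' vs 'f' = DIFFER
Position 2: 'i' vs 'u' = DIFFER
Position 3: 'l' vs 'd' = DIFFER
Total differences: 3

3


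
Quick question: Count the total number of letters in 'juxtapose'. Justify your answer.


Spell out 'juxtapose' and number each letter: j(1), u(2), x(3), t(4), a(5), p(6), o(7), s(8), e(9). Total: 9 letters.

9


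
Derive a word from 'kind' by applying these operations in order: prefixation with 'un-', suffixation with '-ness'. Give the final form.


Step 1: Add prefix 'un-' to 'kind' = 'unkind'
Step 2: Add suffix '-ness' to 'unkind' = 'unkindness'

unkindness


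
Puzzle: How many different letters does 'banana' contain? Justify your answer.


Unique letters in 'banana': {a, b, n} = 3 distinct letters.

3


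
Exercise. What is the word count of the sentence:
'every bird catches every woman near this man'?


Split into words: every | bird | catches | every | woman | near | this | man = 8 words.

8


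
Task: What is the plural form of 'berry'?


Apply rule: Change -y to -ies (consonant + y). 'berry' becomes 'berries'.

berries


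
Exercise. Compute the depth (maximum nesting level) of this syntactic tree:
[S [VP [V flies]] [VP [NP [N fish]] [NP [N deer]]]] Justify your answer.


Count bracket nesting levels:
'[' at pos 0: depth = 1
'[' at pos 3: depth = 2
'[' at pos 7: depth = 3
'[' at pos 18: depth = 2
'[' at pos 22: depth = 3
'[' at pos 26: depth = 4
'[' at pos 36: depth = 3
'[' at pos 40: depth = 4
Maximum depth reached: 4

4


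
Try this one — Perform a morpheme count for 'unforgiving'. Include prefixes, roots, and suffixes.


Decomposition: un- (prefix) + forgive (root) + -ing (suffix) = 3 morpheme(s)

3 morphemes


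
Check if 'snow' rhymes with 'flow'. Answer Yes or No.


Rime (stressed vowel + following sounds) of 'snow': -ow = /oʊ/
Rime of 'flow': -ow = /oʊ/
/oʊ/ and /oʊ/ are the same ending sound, so the words rhyme.

Yes


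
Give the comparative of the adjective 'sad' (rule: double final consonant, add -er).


Apply comparative formation (double final consonant, add -er): 'sad' -> 'sadder'.

sadder


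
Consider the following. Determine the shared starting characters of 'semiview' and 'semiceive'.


Compare from the start: 4 characters match: 'semi'. Mismatch at position 5: 'v' vs 'c'.

semi


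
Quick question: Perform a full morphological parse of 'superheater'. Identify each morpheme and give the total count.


Step 1: Identify prefix: 'super' (meaning: above)
Step 2: Identify root: 'heat'
Step 3: Identify suffix(es): 'er'
Decomposition: super- (prefix: above) + heat (root) + -er (suffix: one who)
Total morphemes: 3

3 morphemes (super- (prefix: above) + heat (root) + -er (suffix: one who))


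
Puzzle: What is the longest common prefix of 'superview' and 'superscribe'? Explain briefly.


Compare from the start: 5 characters match: 'super'. Mismatch at position 6: 'v' vs 's'.

super


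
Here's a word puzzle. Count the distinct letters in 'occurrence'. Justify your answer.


Unique letters in 'occurrence': {c, e, n, o, r, u} = 6 distinct letters.

6


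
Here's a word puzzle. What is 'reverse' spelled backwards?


Reverse 'reverse' character by character: 'esrever'.

esrever


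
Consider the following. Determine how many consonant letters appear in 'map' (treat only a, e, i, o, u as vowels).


Consonants in 'map': m, p = 2 consonants.

2


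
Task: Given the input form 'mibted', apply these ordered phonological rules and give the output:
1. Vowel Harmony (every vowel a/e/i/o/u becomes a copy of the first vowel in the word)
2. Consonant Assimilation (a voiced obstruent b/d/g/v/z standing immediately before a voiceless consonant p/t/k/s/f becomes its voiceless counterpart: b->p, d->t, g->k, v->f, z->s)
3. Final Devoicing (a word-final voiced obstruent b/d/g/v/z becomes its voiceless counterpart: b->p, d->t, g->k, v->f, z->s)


Starting form: 'mibted'
Rule 1: Vowel Harmony: all vowels become 'i' (matching first vowel). 'mibted' -> 'mibtid'
Rule 2: Consonant Assimilation: voiced obstruent before voiceless consonant becomes voiceless ('bt' -> 'pt'). 'mibtid' -> 'miptid'
Rule 3: Final Devoicing: word-final voiced obstruent 'd' becomes voiceless 't'. 'miptid' -> 'miptit'
Final form: 'miptit'

miptit


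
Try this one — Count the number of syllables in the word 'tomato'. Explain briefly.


Break 'tomato' into syllables: to-ma-to -> to | ma | to = 3 syllables

3 syllables


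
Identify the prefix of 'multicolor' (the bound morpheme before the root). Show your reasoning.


The word 'multicolor' = 'multi' (prefix) + 'color' (root). The prefix is 'multi'.

multi


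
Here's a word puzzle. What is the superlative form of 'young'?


Apply superlative formation (add -est): 'young' -> 'youngest'.

youngest


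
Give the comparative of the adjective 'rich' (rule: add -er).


Apply comparative formation (add -er): 'rich' -> 'richer'.

richer


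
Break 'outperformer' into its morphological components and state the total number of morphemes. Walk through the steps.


Step 1: Identify prefix: 'out' (meaning: surpass)
Step 2: Identify root: 'perform'
Step 3: Identify suffix(es): 'er'
Decomposition: out- (prefix: surpass) + perform (root) + -er (suffix: one who)
Total morphemes: 3

3 morphemes (out- (prefix: surpass) + perform (root) + -er (suffix: one who))


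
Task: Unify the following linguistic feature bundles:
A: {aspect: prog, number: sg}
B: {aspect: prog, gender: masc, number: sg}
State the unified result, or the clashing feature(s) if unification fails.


Compare features:
aspect: A=prog vs B=prog -> unified: prog
gender: A=_ vs B=masc -> unified: masc
number: A=sg vs B=sg -> unified: sg
No clashes found.

Unified: {aspect: prog, gender: masc, number: sg}


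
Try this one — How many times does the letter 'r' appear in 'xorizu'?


Letter 'r' in 'xorizu': found at position(s) 3 = 1 occurrence(s).

1


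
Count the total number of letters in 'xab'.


Spell out 'xab' and number each letter: x(1), a(2), b(3). Total: 3 letters.

3


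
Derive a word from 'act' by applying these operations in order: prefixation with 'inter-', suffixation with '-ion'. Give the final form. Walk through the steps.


Step 1: Add prefix 'inter-' to 'act' = 'interact'
Step 2: Add suffix '-ion' to 'interact' = 'interaction'

interaction


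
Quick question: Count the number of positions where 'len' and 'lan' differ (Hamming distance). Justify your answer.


Alignment:
Position 1: 'l' vs 'l' = match
Position 2: 'e' vs 'a' = DIFFER
Position 3: 'n' vs 'n' = match
Total differences: 1

1


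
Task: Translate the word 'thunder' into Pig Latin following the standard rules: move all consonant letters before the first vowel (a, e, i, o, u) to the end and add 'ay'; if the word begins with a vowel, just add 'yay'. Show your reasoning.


'thunder': move consonant cluster 'th' to end and add 'ay': 'underthay'.

underthay


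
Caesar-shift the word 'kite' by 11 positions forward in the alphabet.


Shift each letter by 11: k -> v, i -> t, t -> e, e -> p. Result: 'vtep'.

vtep


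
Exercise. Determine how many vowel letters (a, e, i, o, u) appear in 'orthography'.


Vowels in 'orthography': o, o, a = 3 vowels.

3


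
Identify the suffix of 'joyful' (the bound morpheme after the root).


The word 'joyful' = 'joy' (root) + '-ful' (suffix). The suffix is '-ful'.

ful


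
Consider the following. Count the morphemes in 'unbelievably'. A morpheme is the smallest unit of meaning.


Decomposition: un- (prefix) + believe (root) + -able (suffix) + -ly (suffix) = 4 morpheme(s)

4 morphemes


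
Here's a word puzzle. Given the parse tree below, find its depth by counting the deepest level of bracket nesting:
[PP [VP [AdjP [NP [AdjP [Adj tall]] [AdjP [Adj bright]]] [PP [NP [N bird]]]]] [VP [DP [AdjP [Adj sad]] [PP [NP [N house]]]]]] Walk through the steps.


Count bracket nesting levels:
'[' at pos 0: depth = 1
'[' at pos 4: depth = 2
'[' at pos 8: depth = 3
'[' at pos 14: depth = 4
'[' at pos 18: depth = 5
'[' at pos 24: depth = 6
'[' at pos 36: depth = 5
'[' at pos 42: depth = 6
'[' at pos 57: depth = 4
'[' at pos 61: depth = 5
'[' at pos 65: depth = 6
'[' at pos 78: depth = 2
'[' at pos 82: depth = 3
'[' at pos 86: depth = 4
'[' at pos 92: depth = 5
'[' at pos 103: depth = 4
'[' at pos 107: depth = 5
'[' at pos 111: depth = 6
Maximum depth reached: 6

6


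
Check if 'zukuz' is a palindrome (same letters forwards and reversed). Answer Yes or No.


Forward: 'zukuz'
Reversed: 'zukuz'
They are identical.

Yes


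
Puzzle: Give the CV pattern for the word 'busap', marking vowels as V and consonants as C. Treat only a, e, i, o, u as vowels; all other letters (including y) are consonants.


Letter mapping: b = C, u = V, s = C, a = V, p = C.

CVCVC


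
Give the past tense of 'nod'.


Apply rule: Double final consonant and add -ed. 'nod' becomes 'nodded'.

nodded


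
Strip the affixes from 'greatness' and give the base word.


Remove suffix '-ness' from 'greatness' to get root 'great'.

great


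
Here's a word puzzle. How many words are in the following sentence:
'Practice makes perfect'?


Split into words: Practice | makes | perfect = 3 words.

3


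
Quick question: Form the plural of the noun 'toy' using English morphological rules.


Apply rule: Add -s. 'toy' becomes 'toys'.

toys


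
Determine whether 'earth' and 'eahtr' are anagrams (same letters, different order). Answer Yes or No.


Sorted letters of 'earth': 'aehrt'
Sorted letters of 'eahtr': 'aehrt'
They match.

Yes


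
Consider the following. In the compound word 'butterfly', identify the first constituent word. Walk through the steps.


Split 'butterfly' into 'butter' + 'fly'. The first part is 'butter'.

butter


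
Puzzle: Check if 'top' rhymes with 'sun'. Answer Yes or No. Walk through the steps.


Rime (stressed vowel + following sounds) of 'top': -op = /ɒp/
Rime of 'sun': -un = /ʌn/
/ɒp/ and /ʌn/ are different ending sounds, so the words do not rhyme.

No


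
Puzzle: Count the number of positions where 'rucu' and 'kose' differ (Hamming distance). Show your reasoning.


Alignment:
Position 1: 'r' vs 'k' = DIFFER
Position 2: 'u' vs 'o' = DIFFER
Position 3: 'c' vs 's' = DIFFER
Position 4: 'u' vs 'e' = DIFFER
Total differences: 4

4


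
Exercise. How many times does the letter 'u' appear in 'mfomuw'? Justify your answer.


Letter 'u' in 'mfomuw': found at position(s) 5 = 1 occurrence(s).

1


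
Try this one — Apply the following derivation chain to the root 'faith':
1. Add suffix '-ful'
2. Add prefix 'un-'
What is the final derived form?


Step 1: Add suffix '-ful' to 'faith' = 'faithful'
Step 2: Add prefix 'un-' to 'faithful' = 'unfaithful'

unfaithful


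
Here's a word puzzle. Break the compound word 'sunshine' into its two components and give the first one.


Split 'sunshine' into 'sun' + 'shine'. The first part is 'sun'.

sun


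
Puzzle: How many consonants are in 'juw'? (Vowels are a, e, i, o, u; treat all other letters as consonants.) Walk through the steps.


Consonants in 'juw': j, w = 2 consonants.

2


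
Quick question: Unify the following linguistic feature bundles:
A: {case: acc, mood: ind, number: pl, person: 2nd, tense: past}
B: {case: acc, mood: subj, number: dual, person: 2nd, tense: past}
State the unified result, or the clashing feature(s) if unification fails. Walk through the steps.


Compare features:
case: A=acc vs B=acc -> unified: acc
mood: A=ind vs B=subj -> CLASH
number: A=pl vs B=dual -> CLASH
person: A=2nd vs B=2nd -> unified: 2nd
tense: A=past vs B=past -> unified: past
Clashes detected on features 'mood' (ind vs subj) and 'number' (pl vs dual); unification fails.

CLASH on 'mood' (ind vs subj) and 'number' (pl vs dual)


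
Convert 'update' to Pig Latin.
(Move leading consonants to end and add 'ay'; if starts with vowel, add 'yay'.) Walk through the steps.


'update' starts with a vowel, so add 'yay': 'updateyay'.

updateyay


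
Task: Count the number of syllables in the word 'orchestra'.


Break 'orchestra' into syllables: or-ches-tra -> or | ches | tra = 3 syllables

3 syllables


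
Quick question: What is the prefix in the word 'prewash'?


The word 'prewash' = 'pre' (prefix) + 'wash' (root). The prefix is 'pre'.

pre


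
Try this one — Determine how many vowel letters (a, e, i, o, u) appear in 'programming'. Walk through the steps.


Vowels in 'programming': o, a, i = 3 vowels.

3


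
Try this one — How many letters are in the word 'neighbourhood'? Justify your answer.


Spell out 'neighbourhood' and number each letter: n(1), e(2), i(3), g(4), h(5), b(6), o(7), u(8), r(9), h(10), o(11), o(12), d(13). Total: 13 letters.

13


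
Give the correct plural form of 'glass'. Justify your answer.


Apply rule: Add -es (sibilant/fricative ending). 'glass' becomes 'glasses'.

glasses


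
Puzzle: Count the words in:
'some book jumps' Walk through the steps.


Split into words: some | book | jumps = 3 words.

3


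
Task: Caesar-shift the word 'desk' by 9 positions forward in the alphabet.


Shift each letter by 9: d -> m, e -> n, s -> b, k -> t. Result: 'mnbt'.

mnbt


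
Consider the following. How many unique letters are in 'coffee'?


Unique letters in 'coffee': {c, e, f, o} = 4 distinct letters.

4


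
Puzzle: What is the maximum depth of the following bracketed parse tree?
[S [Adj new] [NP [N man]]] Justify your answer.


Count bracket nesting levels:
'[' at pos 0: depth = 1
'[' at pos 3: depth = 2
'[' at pos 13: depth = 2
'[' at pos 17: depth = 3
Maximum depth reached: 3

3


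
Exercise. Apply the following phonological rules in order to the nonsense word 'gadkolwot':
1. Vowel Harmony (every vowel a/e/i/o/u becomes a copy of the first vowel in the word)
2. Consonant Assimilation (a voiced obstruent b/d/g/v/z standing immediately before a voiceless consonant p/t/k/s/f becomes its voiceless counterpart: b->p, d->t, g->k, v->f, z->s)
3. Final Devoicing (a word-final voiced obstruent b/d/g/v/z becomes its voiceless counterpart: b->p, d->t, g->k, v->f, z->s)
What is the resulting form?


Starting form: 'gadkolwot'
Rule 1: Vowel Harmony: all vowels become 'a' (matching first vowel). 'gadkolwot' -> 'gadkalwat'
Rule 2: Consonant Assimilation: voiced obstruent before voiceless consonant becomes voiceless ('dk' -> 'tk'). 'gadkalwat' -> 'gatkalwat'
Rule 3: Final Devoicing: final consonant 't' is not one of the voiced obstruents b/d/g/v/z. No change.
Final form: 'gatkalwat'

gatkalwat


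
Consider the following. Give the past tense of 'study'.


Apply rule: Change -y to -ied. 'study' becomes 'studied'.

studied


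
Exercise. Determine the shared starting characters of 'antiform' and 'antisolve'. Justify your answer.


Compare from the start: 4 characters match: 'anti'. Mismatch at position 5: 'f' vs 's'.

anti


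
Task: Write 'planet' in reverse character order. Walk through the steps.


Reverse 'planet' character by character: 'tenalp'.

tenalp


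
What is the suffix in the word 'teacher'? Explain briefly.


The word 'teacher' = 'teach' (root) + '-er' (suffix). The suffix is '-er'.

er


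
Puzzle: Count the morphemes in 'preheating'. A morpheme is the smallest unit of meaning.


Decomposition: pre- (prefix) + heat (root) + -ing (suffix) = 3 morpheme(s)

3 morphemes


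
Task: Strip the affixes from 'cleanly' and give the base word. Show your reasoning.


Remove suffix '-ly' from 'cleanly' to get root 'clean'.

clean


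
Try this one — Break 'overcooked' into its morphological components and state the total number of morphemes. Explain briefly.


Step 1: Identify prefix: 'over' (meaning: excessively)
Step 2: Identify root: 'cook'
Step 3: Identify suffix(es): 'ed'
Decomposition: over- (prefix: excessively) + cook (root) + -ed (suffix: past)
Total morphemes: 3

3 morphemes (over- (prefix: excessively) + cook (root) + -ed (suffix: past))


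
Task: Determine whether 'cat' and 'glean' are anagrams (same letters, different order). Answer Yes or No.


Sorted letters of 'cat': 'act'
Sorted letters of 'glean': 'aegln'
They do not match.

No


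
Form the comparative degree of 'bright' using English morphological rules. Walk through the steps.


Apply comparative formation (add -er): 'bright' -> 'brighter'.

brighter


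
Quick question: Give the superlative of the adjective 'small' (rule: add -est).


Apply superlative formation (add -est): 'small' -> 'smallest'.

smallest


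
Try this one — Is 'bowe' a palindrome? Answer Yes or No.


Forward: 'bowe'
Reversed: 'ewob'
They differ.

No


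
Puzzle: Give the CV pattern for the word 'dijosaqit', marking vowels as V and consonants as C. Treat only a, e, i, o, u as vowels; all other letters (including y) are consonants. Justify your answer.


Letter mapping: d = C, i = V, j = C, o = V, s = C, a = V, q = C, i = V, t = C.

CVCVCVCVC


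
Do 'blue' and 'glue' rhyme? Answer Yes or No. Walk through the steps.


Rime (stressed vowel + following sounds) of 'blue': -ue = /uː/
Rime of 'glue': -ue = /uː/
/uː/ and /uː/ are the same ending sound, so the words rhyme.

Yes


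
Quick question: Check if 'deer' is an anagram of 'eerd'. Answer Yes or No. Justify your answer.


Sorted letters of 'deer': 'deer'
Sorted letters of 'eerd': 'deer'
They match.

Yes


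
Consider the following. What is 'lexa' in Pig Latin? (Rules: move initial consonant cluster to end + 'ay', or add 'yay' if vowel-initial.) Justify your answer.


'lexa': move consonant cluster 'l' to end and add 'ay': 'exalay'.

exalay


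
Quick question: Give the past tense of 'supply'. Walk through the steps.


Apply rule: Change -y to -ied. 'supply' becomes 'supplied'.

supplied


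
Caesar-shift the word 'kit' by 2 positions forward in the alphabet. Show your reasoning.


Shift each letter by 2: k -> m, i -> k, t -> v. Result: 'mkv'.

mkv


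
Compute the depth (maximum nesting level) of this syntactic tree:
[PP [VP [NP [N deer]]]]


Count bracket nesting levels:
'[' at pos 0: depth = 1
'[' at pos 4: depth = 2
'[' at pos 8: depth = 3
'[' at pos 12: depth = 4
Maximum depth reached: 4

4


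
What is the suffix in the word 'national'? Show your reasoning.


The word 'national' = 'nation' (root) + '-al' (suffix). The suffix is '-al'.

al


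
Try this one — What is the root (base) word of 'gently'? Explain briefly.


Remove suffix '-ly' from 'gently' to get root 'gentle'.

gentle


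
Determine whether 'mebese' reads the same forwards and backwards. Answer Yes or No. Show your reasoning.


Forward: 'mebese'
Reversed: 'esebem'
They differ.

No


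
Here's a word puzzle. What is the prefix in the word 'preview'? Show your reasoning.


The word 'preview' = 'pre' (prefix) + 'view' (root). The prefix is 'pre'.

pre


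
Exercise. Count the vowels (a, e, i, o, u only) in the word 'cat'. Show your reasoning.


Vowels in 'cat': a = 1 vowels.

1


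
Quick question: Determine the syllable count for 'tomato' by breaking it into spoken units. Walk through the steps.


Break 'tomato' into syllables: to-ma-to -> to | ma | to = 3 syllables

3 syllables


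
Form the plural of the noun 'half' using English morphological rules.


Apply rule: Change -f to -ves. 'half' becomes 'halves'.

halves


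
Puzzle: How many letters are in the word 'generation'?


Spell out 'generation' and number each letter: g(1), e(2), n(3), e(4), r(5), a(6), t(7), i(8), o(9), n(10). Total: 10 letters.

10


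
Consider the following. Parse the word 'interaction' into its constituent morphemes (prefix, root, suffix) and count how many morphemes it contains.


Step 1: Identify prefix: 'inter' (meaning: between)
Step 2: Identify root: 'act'
Step 3: Identify suffix(es): 'ion'
Decomposition: inter- (prefix: between) + act (root) + -ion (suffix: act of)
Total morphemes: 3

3 morphemes (inter- (prefix: between) + act (root) + -ion (suffix: act of))


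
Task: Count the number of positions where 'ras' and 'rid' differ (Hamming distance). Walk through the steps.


Alignment:
Position 1: 'r' vs 'r' = match
Position 2: 'a' vs 'i' = DIFFER
Position 3: 's' vs 'd' = DIFFER
Total differences: 2

2


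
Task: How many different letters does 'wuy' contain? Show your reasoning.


Unique letters in 'wuy': {u, w, y} = 3 distinct letters.

3


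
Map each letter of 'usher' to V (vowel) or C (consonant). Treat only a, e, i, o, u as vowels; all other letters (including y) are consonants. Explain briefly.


Letter mapping: u = V, s = C, h = C, e = V, r = C.

VCCVC


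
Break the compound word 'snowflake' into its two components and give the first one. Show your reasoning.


Split 'snowflake' into 'snow' + 'flake'. The first part is 'snow'.

snow


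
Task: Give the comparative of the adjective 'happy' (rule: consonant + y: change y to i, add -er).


Apply comparative formation (consonant + y: change y to i, add -er): 'happy' -> 'happier'.

happier


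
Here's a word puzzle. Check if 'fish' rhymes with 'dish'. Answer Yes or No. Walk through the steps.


Rime (stressed vowel + following sounds) of 'fish': -ish = /ɪʃ/
Rime of 'dish': -ish = /ɪʃ/
/ɪʃ/ and /ɪʃ/ are the same ending sound, so the words rhyme.

Yes


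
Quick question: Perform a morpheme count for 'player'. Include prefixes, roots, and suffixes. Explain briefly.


Decomposition: play (root) + -er (suffix) = 2 morpheme(s)

2 morphemes


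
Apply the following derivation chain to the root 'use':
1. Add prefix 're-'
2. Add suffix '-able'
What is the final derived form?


Step 1: Add prefix 're-' to 'use' = 'reuse'
Step 2: Add suffix '-able' to 'reuse' = 'reusable'

reusable


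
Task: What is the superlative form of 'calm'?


Apply superlative formation (add -est): 'calm' -> 'calmest'.

calmest


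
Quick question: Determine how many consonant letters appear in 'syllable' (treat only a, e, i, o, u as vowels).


Consonants in 'syllable': s, y, l, l, b, l = 6 consonants.

6


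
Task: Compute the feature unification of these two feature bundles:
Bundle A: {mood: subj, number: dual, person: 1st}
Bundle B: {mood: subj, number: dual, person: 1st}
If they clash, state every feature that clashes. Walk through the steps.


Compare features:
mood: A=subj vs B=subj -> unified: subj
number: A=dual vs B=dual -> unified: dual
person: A=1st vs B=1st -> unified: 1st
No clashes found.

Unified: {mood: subj, number: dual, person: 1st}


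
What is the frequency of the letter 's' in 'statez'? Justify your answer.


Letter 's' in 'statez': found at position(s) 1 = 1 occurrence(s).

1


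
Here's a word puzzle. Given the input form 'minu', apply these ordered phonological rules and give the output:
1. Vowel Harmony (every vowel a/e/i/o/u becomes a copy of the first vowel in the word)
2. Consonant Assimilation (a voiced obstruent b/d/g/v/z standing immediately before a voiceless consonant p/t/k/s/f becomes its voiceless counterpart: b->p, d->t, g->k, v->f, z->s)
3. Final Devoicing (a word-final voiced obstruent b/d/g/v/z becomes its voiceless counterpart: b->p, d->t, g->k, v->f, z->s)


Starting form: 'minu'
Rule 1: Vowel Harmony: all vowels become 'i' (matching first vowel). 'minu' -> 'mini'
Rule 2: Consonant Assimilation: no voiced obstruent (b/d/g/v/z) stands immediately before a voiceless consonant (p/t/k/s/f). No change.
Rule 3: Final Devoicing: the word ends in the vowel 'i', not a consonant. No change.
Final form: 'mini'

mini


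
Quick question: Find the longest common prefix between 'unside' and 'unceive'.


Compare from the start: 2 characters match: 'un'. Mismatch at position 3: 's' vs 'c'.

un


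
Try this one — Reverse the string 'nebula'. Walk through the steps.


Reverse 'nebula' character by character: 'aluben'.

aluben


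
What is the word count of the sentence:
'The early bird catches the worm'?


Split into words: The | early | bird | catches | the | worm = 6 words.

6


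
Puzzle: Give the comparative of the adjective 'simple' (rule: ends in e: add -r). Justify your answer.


Apply comparative formation (ends in e: add -r): 'simple' -> 'simpler'.

simpler


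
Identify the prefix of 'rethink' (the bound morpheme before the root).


The word 'rethink' = 're' (prefix) + 'think' (root). The prefix is 're'.

re


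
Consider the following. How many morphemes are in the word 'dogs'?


Decomposition: dog (root) + -s (plural) = 2 morpheme(s)

2 morphemes


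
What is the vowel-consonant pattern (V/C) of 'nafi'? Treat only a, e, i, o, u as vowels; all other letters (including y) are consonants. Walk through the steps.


Letter mapping: n = C, a = V, f = C, i = V.

CVCV


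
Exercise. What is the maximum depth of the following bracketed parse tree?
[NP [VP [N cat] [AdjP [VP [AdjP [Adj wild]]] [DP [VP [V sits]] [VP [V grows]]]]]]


Count bracket nesting levels:
'[' at pos 0: depth = 1
'[' at pos 4: depth = 2
'[' at pos 8: depth = 3
'[' at pos 16: depth = 3
'[' at pos 22: depth = 4
'[' at pos 26: depth = 5
'[' at pos 32: depth = 6
'[' at pos 45: depth = 4
'[' at pos 49: depth = 5
'[' at pos 53: depth = 6
'[' at pos 63: depth = 5
'[' at pos 67: depth = 6
Maximum depth reached: 6

6


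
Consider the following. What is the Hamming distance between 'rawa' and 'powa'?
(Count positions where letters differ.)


Alignment:
Position 1: 'r' vs 'p' = DIFFER
Position 2: 'a' vs 'o' = DIFFER
Position 3: 'w' vs 'w' = match
Position 4: 'a' vs 'a' = match
Total differences: 2

2


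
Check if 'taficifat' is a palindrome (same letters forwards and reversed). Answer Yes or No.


Forward: 'taficifat'
Reversed: 'taficifat'
They are identical.

Yes


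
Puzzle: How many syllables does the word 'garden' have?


Break 'garden' into syllables: gar-den -> gar | den = 2 syllables

2 syllables


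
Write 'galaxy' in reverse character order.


Reverse 'galaxy' character by character: 'yxalag'.

yxalag


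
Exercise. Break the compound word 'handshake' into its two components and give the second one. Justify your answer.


Split 'handshake' into 'hand' + 'shake'. The second part is 'shake'.

shake


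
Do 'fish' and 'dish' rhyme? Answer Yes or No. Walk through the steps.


Rime (stressed vowel + following sounds) of 'fish': -ish = /ɪʃ/
Rime of 'dish': -ish = /ɪʃ/
/ɪʃ/ and /ɪʃ/ are the same ending sound, so the words rhyme.

Yes


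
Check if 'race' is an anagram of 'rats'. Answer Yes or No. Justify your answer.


Sorted letters of 'race': 'acer'
Sorted letters of 'rats': 'arst'
They do not match.

No


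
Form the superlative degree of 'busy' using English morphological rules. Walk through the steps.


Apply superlative formation (consonant + y: change y to i, add -est): 'busy' -> 'busiest'.

busiest


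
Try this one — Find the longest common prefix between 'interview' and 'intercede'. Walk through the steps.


Compare from the start: 5 characters match: 'inter'. Mismatch at position 6: 'v' vs 'c'.

inter


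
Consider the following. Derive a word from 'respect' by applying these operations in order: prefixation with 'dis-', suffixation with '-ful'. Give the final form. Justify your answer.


Step 1: Add prefix 'dis-' to 'respect' = 'disrespect'
Step 2: Add suffix '-ful' to 'disrespect' = 'disrespectful'

disrespectful


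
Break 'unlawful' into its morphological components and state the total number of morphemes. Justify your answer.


Step 1: Identify prefix: 'un' (meaning: not/reverse)
Step 2: Identify root: 'law'
Step 3: Identify suffix(es): 'ful'
Decomposition: un- (prefix: not/reverse) + law (root) + -ful (suffix: full of)
Total morphemes: 3

3 morphemes (un- (prefix: not/reverse) + law (root) + -ful (suffix: full of))


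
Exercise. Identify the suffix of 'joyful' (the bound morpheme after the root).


The word 'joyful' = 'joy' (root) + '-ful' (suffix). The suffix is '-ful'.

ful


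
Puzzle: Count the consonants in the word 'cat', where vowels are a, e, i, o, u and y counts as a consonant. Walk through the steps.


Consonants in 'cat': c, t = 2 consonants.

2


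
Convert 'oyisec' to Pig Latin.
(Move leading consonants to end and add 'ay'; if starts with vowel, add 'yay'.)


'oyisec' starts with a vowel, so add 'yay': 'oyisecyay'.

oyisecyay


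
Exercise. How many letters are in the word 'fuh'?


Spell out 'fuh' and number each letter: f(1), u(2), h(3). Total: 3 letters.

3


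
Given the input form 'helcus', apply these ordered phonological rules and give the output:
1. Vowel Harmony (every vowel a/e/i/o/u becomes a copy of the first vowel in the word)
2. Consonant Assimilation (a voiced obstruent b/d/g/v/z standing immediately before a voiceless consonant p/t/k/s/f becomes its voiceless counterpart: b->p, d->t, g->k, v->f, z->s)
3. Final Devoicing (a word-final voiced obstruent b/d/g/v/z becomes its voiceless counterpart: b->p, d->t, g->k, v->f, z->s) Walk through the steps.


Starting form: 'helcus'
Rule 1: Vowel Harmony: all vowels become 'e' (matching first vowel). 'helcus' -> 'helces'
Rule 2: Consonant Assimilation: no voiced obstruent (b/d/g/v/z) stands immediately before a voiceless consonant (p/t/k/s/f). No change.
Rule 3: Final Devoicing: final consonant 's' is not one of the voiced obstruents b/d/g/v/z. No change.
Final form: 'helces'

helces


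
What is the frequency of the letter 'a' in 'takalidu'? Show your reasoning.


Letter 'a' in 'takalidu': found at position(s) 2, 4 = 2 occurrence(s).

2


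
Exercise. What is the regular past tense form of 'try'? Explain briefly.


Apply rule: Change -y to -ied. 'try' becomes 'tried'.

tried


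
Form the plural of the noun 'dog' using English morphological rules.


Apply rule: Add -s. 'dog' becomes 'dogs'.

dogs


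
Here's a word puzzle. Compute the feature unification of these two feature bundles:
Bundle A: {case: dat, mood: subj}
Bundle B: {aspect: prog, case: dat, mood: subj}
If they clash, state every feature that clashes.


Compare features:
aspect: A=_ vs B=prog -> unified: prog
case: A=dat vs B=dat -> unified: dat
mood: A=subj vs B=subj -> unified: subj
No clashes found.

Unified: {aspect: prog, case: dat, mood: subj}


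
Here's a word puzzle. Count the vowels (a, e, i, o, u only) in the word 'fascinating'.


Vowels in 'fascinating': a, i, a, i = 4 vowels.

4


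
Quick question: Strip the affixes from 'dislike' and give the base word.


Remove prefix 'dis' from 'dislike' to get root 'like'.

like


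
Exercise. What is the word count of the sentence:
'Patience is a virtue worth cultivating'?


Split into words: Patience | is | a | virtue | worth | cultivating = 6 words.

6


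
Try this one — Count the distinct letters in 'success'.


Unique letters in 'success': {c, e, s, u} = 4 distinct letters.

4


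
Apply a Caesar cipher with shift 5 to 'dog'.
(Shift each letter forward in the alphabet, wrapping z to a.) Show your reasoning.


Shift each letter by 5: d -> i, o -> t, g -> l. Result: 'itl'.

itl


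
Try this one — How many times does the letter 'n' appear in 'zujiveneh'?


Letter 'n' in 'zujiveneh': found at position(s) 7 = 1 occurrence(s).

1


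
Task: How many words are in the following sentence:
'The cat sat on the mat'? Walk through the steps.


Split into words: The | cat | sat | on | the | mat = 6 words.

6


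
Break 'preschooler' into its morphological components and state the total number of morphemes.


Step 1: Identify prefix: 'pre' (meaning: before)
Step 2: Identify root: 'school'
Step 3: Identify suffix(es): 'er'
Decomposition: pre- (prefix: before) + school (root) + -er (suffix: one who)
Total morphemes: 3

3 morphemes (pre- (prefix: before) + school (root) + -er (suffix: one who))


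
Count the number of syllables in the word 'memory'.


Break 'memory' into syllables: mem-o-ry -> mem | o | ry = 3 syllables

3 syllables


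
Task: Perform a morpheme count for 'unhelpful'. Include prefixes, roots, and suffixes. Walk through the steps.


Decomposition: un- (prefix) + help (root) + -ful (suffix) = 3 morpheme(s)

3 morphemes


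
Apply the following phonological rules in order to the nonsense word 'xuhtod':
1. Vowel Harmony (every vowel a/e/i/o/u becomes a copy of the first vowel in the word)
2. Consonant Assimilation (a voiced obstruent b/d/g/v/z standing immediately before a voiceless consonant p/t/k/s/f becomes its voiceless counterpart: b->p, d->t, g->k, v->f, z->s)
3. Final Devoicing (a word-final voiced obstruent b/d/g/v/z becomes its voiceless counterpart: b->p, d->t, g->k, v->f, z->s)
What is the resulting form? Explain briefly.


Starting form: 'xuhtod'
Rule 1: Vowel Harmony: all vowels become 'u' (matching first vowel). 'xuhtod' -> 'xuhtud'
Rule 2: Consonant Assimilation: no voiced obstruent (b/d/g/v/z) stands immediately before a voiceless consonant (p/t/k/s/f). No change.
Rule 3: Final Devoicing: word-final voiced obstruent 'd' becomes voiceless 't'. 'xuhtud' -> 'xuhtut'
Final form: 'xuhtut'

xuhtut
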